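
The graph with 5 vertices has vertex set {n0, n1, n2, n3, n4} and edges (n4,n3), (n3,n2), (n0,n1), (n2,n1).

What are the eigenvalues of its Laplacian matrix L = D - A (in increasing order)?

Degrees: deg(n0) = 1, deg(n1) = 2, deg(n2) = 2, deg(n3) = 2, deg(n4) = 1.
L = D − A with rows/columns ordered (n0, n1, n2, n3, n4):
  [ 1, -1,  0,  0,  0]
  [-1,  2, -1,  0,  0]
  [ 0, -1,  2, -1,  0]
  [ 0,  0, -1,  2, -1]
  [ 0,  0,  0, -1,  1]
Characteristic polynomial: det(λI − L) = λ(λ² − 3λ + 1)(λ² − 5λ + 5).
Roots: λ = 0; (λ² − 3λ + 1) = 0 ⇒ λ = (3 ± √5)/2 ≈ 0.382, 2.618; (λ² − 5λ + 5) = 0 ⇒ λ = (5 ± √5)/2 ≈ 1.382, 3.618.
(Check: the roots sum (with multiplicity) to 8, matching trace L = Σdeg = 2·4 = 8.)
Laplacian eigenvalues (increasing order): [0.0, 0.382, 1.382, 2.618, 3.618]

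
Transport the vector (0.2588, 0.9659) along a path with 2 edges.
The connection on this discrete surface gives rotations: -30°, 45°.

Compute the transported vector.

Total rotation: (-30°) + 45° = 15°. Final vector: (0, 1)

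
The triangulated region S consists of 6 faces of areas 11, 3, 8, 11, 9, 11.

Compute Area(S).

11 + 3 + 8 + 11 + 9 + 11 = 53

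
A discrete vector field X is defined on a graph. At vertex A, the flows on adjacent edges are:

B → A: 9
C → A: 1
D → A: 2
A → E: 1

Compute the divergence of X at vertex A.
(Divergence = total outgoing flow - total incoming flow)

Divergence = sum of outgoing flows = (-9) + (-1) + (-2) + 1 = -11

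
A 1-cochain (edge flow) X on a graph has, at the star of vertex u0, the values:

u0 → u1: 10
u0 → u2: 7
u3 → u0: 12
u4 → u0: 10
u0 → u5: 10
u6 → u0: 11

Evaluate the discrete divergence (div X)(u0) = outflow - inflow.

Divergence = sum of outgoing flows = 10 + 7 + (-12) + (-10) + 10 + (-11) = -6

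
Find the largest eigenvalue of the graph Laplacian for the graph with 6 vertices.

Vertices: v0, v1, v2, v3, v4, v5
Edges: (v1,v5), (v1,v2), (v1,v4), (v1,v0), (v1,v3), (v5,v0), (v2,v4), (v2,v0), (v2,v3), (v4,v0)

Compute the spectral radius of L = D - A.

Degrees: deg(v0) = 4, deg(v1) = 5, deg(v2) = 4, deg(v3) = 2, deg(v4) = 3, deg(v5) = 2.
L = D − A with rows/columns ordered (v0, v1, v2, v3, v4, v5):
  [ 4, -1, -1,  0, -1, -1]
  [-1,  5, -1, -1, -1, -1]
  [-1, -1,  4, -1, -1,  0]
  [ 0, -1, -1,  2,  0,  0]
  [-1, -1, -1,  0,  3,  0]
  [-1, -1,  0,  0,  0,  2]
Characteristic polynomial: det(λI − L) = λ(λ² − 7λ + 9)(λ² − 7λ + 11)(λ − 6).
Roots: λ = 0; (λ² − 7λ + 9) = 0 ⇒ λ = (7 ± √13)/2 ≈ 1.6972, 5.3028; (λ² − 7λ + 11) = 0 ⇒ λ = (7 ± √5)/2 ≈ 2.382, 4.618; (λ − 6) = 0 ⇒ λ = 6.
(Check: the roots sum (with multiplicity) to 20, matching trace L = Σdeg = 2·10 = 20.)
Laplacian eigenvalues: [0.0, 1.6972, 2.382, 4.618, 5.3028, 6.0]. Largest eigenvalue (spectral radius) = 6.0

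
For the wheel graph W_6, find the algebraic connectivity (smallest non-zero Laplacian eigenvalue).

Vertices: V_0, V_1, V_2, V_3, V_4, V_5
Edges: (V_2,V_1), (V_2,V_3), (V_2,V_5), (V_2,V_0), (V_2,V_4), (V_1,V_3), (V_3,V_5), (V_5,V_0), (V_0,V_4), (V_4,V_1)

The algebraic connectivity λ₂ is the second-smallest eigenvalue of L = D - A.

The wheel W_6 is the join K_1 ∨ C_5 (a hub joined to every vertex of a cycle of length 5). For a join G ∨ H (G on p vertices, H on q vertices) the Laplacian spectrum is 0, p+q, the eigenvalues of L(G) other than one 0 each shifted by +q, and the eigenvalues of L(H) other than one 0 each shifted by +p. With G = K_1 (p = 1, nothing left after dropping its 0) and H = C_5 (q = 5, eigenvalues 2 − 2cos(2πk/5), k = 0, …, 4; drop k = 0), the spectrum of W_6 is 0, 6, and 1 + (2 − 2cos(2πk/5)) = 3 − 2cos(2πk/5) for k = 1, …, 4:
k=1: 3 − 2cos(2π/5) = 2.382; k=2: 3 − 2cos(4π/5) = 4.618; k=3: 3 − 2cos(6π/5) = 4.618; k=4: 3 − 2cos(8π/5) = 2.382.
Laplacian eigenvalues: [0.0, 2.382, 2.382, 4.618, 4.618, 6.0]. Algebraic connectivity (smallest non-zero eigenvalue) = 2.382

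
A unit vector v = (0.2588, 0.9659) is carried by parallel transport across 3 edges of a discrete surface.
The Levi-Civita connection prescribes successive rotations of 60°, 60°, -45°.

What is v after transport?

Total rotation: 60° + 60° + (-45°) = 75°. Final vector: (-0.8660, 0.5000)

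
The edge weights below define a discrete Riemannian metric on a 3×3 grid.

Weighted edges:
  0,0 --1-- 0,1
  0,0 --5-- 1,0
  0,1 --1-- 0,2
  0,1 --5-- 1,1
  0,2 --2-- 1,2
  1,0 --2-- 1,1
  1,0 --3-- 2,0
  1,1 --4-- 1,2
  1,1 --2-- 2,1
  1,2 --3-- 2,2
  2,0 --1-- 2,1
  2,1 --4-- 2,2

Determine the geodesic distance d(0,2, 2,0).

Shortest path: 0,2 → 0,1 → 1,1 → 2,1 → 2,0, total weight = 9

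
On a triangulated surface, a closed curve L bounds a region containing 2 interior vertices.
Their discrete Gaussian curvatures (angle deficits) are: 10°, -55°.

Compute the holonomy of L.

Holonomy = total enclosed curvature = 10° + (-55°) = -45°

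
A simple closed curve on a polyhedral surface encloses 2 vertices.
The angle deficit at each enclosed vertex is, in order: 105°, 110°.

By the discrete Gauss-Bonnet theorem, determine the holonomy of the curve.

Holonomy = total enclosed curvature = 105° + 110° = 215°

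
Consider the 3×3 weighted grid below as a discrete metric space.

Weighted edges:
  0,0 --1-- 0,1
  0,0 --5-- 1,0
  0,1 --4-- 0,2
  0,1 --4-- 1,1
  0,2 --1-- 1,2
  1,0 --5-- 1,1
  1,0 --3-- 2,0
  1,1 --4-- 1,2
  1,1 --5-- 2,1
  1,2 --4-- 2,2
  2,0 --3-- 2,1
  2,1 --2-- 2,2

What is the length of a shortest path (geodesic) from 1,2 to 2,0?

Shortest path: 1,2 → 2,2 → 2,1 → 2,0, total weight = 9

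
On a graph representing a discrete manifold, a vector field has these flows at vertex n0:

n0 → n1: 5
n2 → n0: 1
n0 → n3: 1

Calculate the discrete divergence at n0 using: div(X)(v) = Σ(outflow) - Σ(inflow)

Divergence = sum of outgoing flows = 5 + (-1) + 1 = 5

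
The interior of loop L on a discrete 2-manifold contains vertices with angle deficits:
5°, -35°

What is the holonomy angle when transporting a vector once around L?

Holonomy = total enclosed curvature = 5° + (-35°) = -30°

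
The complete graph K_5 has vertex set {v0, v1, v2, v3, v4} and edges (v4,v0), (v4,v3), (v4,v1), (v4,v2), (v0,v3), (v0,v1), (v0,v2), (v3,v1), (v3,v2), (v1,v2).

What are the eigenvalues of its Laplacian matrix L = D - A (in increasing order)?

For the complete graph K_n, L = nI − J (J = all-ones matrix). J has eigenvalues n (once, eigenvector 𝟙) and 0 (multiplicity n−1), so L has eigenvalues 0 (once) and n (multiplicity n−1). Here n = 5: eigenvalue 0 once and 5 with multiplicity 4.
Laplacian eigenvalues (increasing order): [0.0, 5.0, 5.0, 5.0, 5.0]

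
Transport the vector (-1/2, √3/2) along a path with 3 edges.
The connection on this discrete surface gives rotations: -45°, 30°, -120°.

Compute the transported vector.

Total rotation: (-45°) + 30° + (-120°) = -135°. Final vector: (0.9659, -0.2588)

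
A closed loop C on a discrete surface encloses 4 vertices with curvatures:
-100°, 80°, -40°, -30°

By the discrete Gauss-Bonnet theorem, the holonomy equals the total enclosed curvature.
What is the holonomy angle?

Holonomy = total enclosed curvature = (-100°) + 80° + (-40°) + (-30°) = -90°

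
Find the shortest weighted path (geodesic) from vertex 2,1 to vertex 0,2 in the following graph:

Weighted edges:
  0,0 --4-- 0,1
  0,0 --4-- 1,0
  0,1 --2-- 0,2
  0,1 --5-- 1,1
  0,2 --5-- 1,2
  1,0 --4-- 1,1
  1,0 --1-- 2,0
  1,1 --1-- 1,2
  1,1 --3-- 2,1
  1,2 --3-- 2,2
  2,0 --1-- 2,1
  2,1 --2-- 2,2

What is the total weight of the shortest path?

Shortest path: 2,1 → 1,1 → 1,2 → 0,2, total weight = 9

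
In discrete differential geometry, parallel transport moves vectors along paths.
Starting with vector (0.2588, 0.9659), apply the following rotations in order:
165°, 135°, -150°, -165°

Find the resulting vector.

Total rotation: 165° + 135° + (-150°) + (-165°) = -15°. Final vector: (0.5000, 0.8660)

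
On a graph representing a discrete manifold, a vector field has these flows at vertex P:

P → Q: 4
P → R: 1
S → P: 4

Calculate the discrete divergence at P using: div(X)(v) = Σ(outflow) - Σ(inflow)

Divergence = sum of outgoing flows = 4 + 1 + (-4) = 1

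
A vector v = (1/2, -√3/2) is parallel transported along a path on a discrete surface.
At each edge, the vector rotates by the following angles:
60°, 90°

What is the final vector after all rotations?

Total rotation: 60° + 90° = 150°. Final vector: (0, 1)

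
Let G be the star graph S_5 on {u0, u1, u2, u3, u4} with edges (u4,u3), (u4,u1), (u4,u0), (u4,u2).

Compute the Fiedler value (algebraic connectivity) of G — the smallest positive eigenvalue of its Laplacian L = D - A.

The star S_5 is the complete bipartite graph K_{1,4} (one hub of degree 4, 4 leaves of degree 1). The Laplacian spectrum of K_{p,q} is 0, p (multiplicity q−1), q (multiplicity p−1), p+q. With p = 1, q = 4: 0 once, 1 with multiplicity 3, and 5 once. (Check: trace L = sum of degrees = 8 = 3·1 + 5.)
Laplacian eigenvalues: [0.0, 1.0, 1.0, 1.0, 5.0]. Algebraic connectivity (smallest non-zero eigenvalue) = 1.0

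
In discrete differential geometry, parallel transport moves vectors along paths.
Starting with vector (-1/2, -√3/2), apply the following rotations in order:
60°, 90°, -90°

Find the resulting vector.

Total rotation: 60° + 90° + (-90°) = 60°. Final vector: (0.5000, -0.8660)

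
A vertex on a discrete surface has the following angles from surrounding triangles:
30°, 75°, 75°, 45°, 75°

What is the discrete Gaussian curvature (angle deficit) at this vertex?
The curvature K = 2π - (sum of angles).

Sum of angles = 300°. K = 360° - 300° = 60° = π/3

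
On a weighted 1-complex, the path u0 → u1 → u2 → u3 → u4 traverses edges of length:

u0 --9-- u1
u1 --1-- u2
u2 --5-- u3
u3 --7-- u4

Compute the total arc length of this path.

Arc length = 9 + 1 + 5 + 7 = 22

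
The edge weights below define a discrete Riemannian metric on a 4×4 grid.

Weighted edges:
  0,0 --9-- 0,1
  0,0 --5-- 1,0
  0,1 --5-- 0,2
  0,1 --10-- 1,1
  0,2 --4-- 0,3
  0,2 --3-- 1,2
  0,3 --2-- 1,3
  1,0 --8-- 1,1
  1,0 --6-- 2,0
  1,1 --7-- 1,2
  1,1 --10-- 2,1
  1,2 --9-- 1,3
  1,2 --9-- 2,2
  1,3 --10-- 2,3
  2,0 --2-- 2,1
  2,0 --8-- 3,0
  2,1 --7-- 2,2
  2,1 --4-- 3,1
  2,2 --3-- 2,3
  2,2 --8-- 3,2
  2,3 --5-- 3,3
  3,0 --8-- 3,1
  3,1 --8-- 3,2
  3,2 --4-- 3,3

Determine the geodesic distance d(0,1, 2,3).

Shortest path: 0,1 → 0,2 → 1,2 → 2,2 → 2,3, total weight = 20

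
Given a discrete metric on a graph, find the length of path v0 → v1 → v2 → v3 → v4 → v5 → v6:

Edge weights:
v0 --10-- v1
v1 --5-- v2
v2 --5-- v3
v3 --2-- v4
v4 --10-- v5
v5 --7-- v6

Arc length = 10 + 5 + 5 + 2 + 10 + 7 = 39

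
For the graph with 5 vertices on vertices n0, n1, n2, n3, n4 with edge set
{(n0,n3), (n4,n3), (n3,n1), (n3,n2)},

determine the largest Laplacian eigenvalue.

Degrees: deg(n0) = 1, deg(n1) = 1, deg(n2) = 1, deg(n3) = 4, deg(n4) = 1.
L = D − A with rows/columns ordered (n0, n1, n2, n3, n4):
  [ 1,  0,  0, -1,  0]
  [ 0,  1,  0, -1,  0]
  [ 0,  0,  1, -1,  0]
  [-1, -1, -1,  4, -1]
  [ 0,  0,  0, -1,  1]
Characteristic polynomial: det(λI − L) = λ(λ − 1)³(λ − 5).
Roots: λ = 0; (λ − 1) = 0 ⇒ λ = 1 (multiplicity 3); (λ − 5) = 0 ⇒ λ = 5.
(Check: the roots sum (with multiplicity) to 8, matching trace L = Σdeg = 2·4 = 8.)
Laplacian eigenvalues: [0.0, 1.0, 1.0, 1.0, 5.0]. Largest eigenvalue (spectral radius) = 5.0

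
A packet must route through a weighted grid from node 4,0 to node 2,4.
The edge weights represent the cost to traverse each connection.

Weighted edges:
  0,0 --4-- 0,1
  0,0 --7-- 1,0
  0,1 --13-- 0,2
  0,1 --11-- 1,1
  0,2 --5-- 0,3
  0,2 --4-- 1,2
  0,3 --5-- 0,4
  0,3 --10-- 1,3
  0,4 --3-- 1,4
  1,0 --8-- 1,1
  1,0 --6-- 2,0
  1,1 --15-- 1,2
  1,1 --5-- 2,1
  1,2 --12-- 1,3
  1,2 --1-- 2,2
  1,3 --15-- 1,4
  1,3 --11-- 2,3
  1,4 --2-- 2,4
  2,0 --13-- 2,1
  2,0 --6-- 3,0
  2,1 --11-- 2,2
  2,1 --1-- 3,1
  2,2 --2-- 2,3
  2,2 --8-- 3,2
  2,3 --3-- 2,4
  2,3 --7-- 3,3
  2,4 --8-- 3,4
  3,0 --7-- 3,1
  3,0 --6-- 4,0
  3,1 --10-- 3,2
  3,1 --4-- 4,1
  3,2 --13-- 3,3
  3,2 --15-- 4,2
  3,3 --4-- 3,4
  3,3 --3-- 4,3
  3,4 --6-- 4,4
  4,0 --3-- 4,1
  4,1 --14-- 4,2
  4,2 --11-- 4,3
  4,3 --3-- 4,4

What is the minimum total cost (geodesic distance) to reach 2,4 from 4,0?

Shortest path: 4,0 → 4,1 → 3,1 → 2,1 → 2,2 → 2,3 → 2,4, total weight = 24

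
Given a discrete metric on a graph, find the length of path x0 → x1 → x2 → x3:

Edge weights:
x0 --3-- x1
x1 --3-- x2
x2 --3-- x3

Arc length = 3 + 3 + 3 = 9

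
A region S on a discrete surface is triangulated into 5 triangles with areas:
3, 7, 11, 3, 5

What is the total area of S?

3 + 7 + 11 + 3 + 5 = 29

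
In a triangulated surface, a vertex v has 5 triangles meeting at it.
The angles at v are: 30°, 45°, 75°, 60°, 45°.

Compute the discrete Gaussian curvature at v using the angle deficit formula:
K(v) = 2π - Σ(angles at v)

Sum of angles = 255°. K = 360° - 255° = 105° = 7π/12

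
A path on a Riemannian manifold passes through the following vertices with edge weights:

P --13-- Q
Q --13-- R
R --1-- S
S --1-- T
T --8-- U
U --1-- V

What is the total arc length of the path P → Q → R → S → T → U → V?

Arc length = 13 + 13 + 1 + 1 + 8 + 1 = 37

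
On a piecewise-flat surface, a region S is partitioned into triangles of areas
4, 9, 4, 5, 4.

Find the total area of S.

4 + 9 + 4 + 5 + 4 = 26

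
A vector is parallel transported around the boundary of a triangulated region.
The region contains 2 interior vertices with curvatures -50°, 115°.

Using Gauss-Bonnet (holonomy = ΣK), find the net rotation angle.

Holonomy = total enclosed curvature = (-50°) + 115° = 65°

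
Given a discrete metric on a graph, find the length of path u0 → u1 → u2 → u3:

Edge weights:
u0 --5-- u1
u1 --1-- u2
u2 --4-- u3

Arc length = 5 + 1 + 4 = 10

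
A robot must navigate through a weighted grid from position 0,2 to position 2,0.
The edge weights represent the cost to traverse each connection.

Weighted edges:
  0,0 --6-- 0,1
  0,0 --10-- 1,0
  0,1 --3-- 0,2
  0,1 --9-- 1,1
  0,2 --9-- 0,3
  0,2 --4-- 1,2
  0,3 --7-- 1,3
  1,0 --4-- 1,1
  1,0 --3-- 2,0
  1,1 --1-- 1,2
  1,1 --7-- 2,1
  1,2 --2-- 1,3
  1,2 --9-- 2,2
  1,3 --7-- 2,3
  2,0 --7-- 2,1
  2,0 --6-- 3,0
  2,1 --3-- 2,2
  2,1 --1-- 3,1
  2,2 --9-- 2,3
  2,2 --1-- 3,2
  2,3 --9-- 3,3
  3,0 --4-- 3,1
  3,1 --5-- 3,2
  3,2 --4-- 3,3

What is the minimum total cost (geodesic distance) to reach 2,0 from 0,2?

Shortest path: 0,2 → 1,2 → 1,1 → 1,0 → 2,0, total weight = 12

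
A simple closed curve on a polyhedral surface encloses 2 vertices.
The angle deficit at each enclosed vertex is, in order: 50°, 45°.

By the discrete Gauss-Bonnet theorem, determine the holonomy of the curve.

Holonomy = total enclosed curvature = 50° + 45° = 95°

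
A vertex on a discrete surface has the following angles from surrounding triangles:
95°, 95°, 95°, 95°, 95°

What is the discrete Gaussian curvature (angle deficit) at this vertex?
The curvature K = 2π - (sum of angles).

Sum of angles = 475°. K = 360° - 475° = -115°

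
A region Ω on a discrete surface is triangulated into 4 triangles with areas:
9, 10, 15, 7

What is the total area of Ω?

9 + 10 + 15 + 7 = 41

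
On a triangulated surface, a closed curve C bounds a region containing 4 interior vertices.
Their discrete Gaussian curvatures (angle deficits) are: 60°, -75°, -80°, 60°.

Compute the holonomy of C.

Holonomy = total enclosed curvature = 60° + (-75°) + (-80°) + 60° = -35°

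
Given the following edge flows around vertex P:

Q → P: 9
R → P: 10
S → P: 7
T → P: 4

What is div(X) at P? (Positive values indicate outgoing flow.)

Divergence = sum of outgoing flows = (-9) + (-10) + (-7) + (-4) = -30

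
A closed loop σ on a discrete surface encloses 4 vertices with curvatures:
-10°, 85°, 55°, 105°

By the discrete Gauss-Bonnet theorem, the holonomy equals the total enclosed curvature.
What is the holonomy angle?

Holonomy = total enclosed curvature = (-10°) + 85° + 55° + 105° = 235°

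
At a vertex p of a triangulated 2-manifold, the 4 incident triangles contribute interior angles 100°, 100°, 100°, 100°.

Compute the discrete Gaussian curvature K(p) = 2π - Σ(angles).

Sum of angles = 400°. K = 360° - 400° = -40°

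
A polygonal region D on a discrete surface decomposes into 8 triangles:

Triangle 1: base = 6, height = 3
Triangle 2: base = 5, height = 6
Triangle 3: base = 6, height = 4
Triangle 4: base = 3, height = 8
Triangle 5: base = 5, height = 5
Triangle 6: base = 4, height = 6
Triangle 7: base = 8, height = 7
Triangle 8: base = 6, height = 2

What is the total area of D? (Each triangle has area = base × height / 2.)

(1/2)×6×3 + (1/2)×5×6 + (1/2)×6×4 + (1/2)×3×8 + (1/2)×5×5 + (1/2)×4×6 + (1/2)×8×7 + (1/2)×6×2 = 106.5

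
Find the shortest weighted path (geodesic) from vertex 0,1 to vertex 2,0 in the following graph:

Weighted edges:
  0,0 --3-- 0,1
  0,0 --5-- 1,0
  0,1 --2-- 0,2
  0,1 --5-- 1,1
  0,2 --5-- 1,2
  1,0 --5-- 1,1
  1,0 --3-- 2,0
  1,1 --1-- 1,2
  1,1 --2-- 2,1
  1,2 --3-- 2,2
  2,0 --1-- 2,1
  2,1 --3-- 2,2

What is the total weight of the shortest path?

Shortest path: 0,1 → 1,1 → 2,1 → 2,0, total weight = 8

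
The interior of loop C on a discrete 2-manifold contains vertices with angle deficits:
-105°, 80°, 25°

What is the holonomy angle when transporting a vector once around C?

Holonomy = total enclosed curvature = (-105°) + 80° + 25° = 0°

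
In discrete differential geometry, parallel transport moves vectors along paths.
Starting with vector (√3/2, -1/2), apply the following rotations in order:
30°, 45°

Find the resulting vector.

Total rotation: 30° + 45° = 75°. Final vector: (0.7071, 0.7071)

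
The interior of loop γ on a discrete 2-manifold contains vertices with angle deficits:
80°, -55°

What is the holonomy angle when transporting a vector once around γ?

Holonomy = total enclosed curvature = 80° + (-55°) = 25°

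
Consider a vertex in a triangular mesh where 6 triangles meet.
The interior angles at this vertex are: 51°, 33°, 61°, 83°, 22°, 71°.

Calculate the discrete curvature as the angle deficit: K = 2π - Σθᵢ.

Sum of angles = 321°. K = 360° - 321° = 39° = 13π/60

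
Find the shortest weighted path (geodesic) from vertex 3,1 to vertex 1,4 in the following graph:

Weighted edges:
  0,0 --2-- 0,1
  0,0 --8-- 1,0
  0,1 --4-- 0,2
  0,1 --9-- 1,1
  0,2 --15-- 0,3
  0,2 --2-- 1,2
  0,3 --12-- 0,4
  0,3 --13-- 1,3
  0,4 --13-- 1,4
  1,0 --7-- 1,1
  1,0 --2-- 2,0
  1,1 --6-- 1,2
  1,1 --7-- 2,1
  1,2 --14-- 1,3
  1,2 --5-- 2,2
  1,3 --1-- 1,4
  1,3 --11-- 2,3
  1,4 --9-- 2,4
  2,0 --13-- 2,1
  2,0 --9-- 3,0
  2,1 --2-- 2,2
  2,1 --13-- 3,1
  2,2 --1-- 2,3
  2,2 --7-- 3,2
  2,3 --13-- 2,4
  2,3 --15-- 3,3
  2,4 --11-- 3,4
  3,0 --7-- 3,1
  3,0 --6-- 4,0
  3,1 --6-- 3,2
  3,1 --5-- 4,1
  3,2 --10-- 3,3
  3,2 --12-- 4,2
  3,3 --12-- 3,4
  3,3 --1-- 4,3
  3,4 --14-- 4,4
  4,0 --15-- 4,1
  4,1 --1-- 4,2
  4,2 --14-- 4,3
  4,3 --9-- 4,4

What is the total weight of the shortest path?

Shortest path: 3,1 → 3,2 → 2,2 → 2,3 → 1,3 → 1,4, total weight = 26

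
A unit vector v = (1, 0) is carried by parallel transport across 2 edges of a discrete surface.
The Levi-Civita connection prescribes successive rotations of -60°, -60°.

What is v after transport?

Total rotation: (-60°) + (-60°) = -120°. Final vector: (-0.5000, -0.8660)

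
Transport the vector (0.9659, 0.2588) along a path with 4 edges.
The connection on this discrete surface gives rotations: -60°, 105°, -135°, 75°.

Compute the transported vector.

Total rotation: (-60°) + 105° + (-135°) + 75° = -15°. Final vector: (1, 0)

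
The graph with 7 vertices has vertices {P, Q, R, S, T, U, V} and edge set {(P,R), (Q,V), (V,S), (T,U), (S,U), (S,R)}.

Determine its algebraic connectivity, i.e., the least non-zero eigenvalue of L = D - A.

Degrees: deg(P) = 1, deg(Q) = 1, deg(R) = 2, deg(S) = 3, deg(T) = 1, deg(U) = 2, deg(V) = 2.
L = D − A with rows/columns ordered (P, Q, R, S, T, U, V):
  [ 1,  0, -1,  0,  0,  0,  0]
  [ 0,  1,  0,  0,  0,  0, -1]
  [-1,  0,  2, -1,  0,  0,  0]
  [ 0,  0, -1,  3,  0, -1, -1]
  [ 0,  0,  0,  0,  1, -1,  0]
  [ 0,  0,  0, -1, -1,  2,  0]
  [ 0, -1,  0, -1,  0,  0,  2]
Characteristic polynomial: det(λI − L) = λ(λ² − 3λ + 1)²(λ² − 6λ + 7).
Roots: λ = 0; (λ² − 3λ + 1) = 0 ⇒ λ = (3 ± √5)/2 ≈ 0.382, 2.618 (multiplicity 2); (λ² − 6λ + 7) = 0 ⇒ λ = 3 ± √2 ≈ 1.5858, 4.4142.
(Check: the roots sum (with multiplicity) to 12, matching trace L = Σdeg = 2·6 = 12.)
Laplacian eigenvalues: [0.0, 0.382, 0.382, 1.5858, 2.618, 2.618, 4.4142]. Algebraic connectivity (smallest non-zero eigenvalue) = 0.382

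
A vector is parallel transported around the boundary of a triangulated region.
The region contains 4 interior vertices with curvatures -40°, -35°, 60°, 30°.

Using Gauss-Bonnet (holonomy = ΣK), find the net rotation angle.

Holonomy = total enclosed curvature = (-40°) + (-35°) + 60° + 30° = 15°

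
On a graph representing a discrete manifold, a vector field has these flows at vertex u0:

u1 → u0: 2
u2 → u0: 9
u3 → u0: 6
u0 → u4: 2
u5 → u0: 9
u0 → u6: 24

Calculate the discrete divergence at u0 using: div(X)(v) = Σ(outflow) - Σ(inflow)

Divergence = sum of outgoing flows = (-2) + (-9) + (-6) + 2 + (-9) + 24 = 0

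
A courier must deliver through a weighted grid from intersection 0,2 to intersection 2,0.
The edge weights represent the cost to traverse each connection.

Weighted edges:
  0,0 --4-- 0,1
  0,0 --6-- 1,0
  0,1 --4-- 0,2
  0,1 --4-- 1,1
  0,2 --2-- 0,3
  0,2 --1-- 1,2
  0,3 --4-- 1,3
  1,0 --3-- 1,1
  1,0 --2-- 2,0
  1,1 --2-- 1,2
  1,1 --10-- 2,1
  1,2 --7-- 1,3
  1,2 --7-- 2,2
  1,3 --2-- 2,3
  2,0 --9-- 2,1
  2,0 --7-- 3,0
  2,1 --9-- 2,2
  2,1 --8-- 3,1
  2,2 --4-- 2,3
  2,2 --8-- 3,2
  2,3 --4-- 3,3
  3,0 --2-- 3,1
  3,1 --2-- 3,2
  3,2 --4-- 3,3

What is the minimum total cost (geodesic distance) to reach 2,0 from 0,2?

Shortest path: 0,2 → 1,2 → 1,1 → 1,0 → 2,0, total weight = 8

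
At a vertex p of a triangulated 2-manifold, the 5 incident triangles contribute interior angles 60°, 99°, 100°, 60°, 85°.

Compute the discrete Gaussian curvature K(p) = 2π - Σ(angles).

Sum of angles = 404°. K = 360° - 404° = -44° = -11π/45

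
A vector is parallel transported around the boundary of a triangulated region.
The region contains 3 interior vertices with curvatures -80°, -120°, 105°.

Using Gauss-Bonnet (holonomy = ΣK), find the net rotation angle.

Holonomy = total enclosed curvature = (-80°) + (-120°) + 105° = -95°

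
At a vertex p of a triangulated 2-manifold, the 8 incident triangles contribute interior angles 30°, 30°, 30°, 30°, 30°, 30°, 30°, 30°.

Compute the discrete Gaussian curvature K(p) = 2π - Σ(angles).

Sum of angles = 240°. K = 360° - 240° = 120°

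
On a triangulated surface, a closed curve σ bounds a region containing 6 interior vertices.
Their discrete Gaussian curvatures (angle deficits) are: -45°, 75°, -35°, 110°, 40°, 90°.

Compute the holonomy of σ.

Holonomy = total enclosed curvature = (-45°) + 75° + (-35°) + 110° + 40° + 90° = 235°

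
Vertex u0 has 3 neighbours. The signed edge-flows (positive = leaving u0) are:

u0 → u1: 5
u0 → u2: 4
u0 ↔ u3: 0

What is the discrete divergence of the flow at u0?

Divergence = sum of outgoing flows = 5 + 4 + 0 = 9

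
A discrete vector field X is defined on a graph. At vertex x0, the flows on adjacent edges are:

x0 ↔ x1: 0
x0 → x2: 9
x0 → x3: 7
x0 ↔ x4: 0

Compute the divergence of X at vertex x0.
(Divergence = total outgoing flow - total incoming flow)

Divergence = sum of outgoing flows = 0 + 9 + 7 + 0 = 16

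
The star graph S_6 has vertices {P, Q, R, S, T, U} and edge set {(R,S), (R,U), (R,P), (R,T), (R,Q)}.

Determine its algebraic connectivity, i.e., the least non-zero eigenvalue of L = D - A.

The star S_6 is the complete bipartite graph K_{1,5} (one hub of degree 5, 5 leaves of degree 1). The Laplacian spectrum of K_{p,q} is 0, p (multiplicity q−1), q (multiplicity p−1), p+q. With p = 1, q = 5: 0 once, 1 with multiplicity 4, and 6 once. (Check: trace L = sum of degrees = 10 = 4·1 + 6.)
Laplacian eigenvalues: [0.0, 1.0, 1.0, 1.0, 1.0, 6.0]. Algebraic connectivity (smallest non-zero eigenvalue) = 1.0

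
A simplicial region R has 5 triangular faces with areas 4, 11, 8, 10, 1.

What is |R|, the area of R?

4 + 11 + 8 + 10 + 1 = 34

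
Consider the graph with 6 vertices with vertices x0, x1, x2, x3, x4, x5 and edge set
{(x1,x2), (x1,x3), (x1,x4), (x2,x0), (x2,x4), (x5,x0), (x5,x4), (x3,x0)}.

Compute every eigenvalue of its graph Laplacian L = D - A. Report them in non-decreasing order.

Degrees: deg(x0) = 3, deg(x1) = 3, deg(x2) = 3, deg(x3) = 2, deg(x4) = 3, deg(x5) = 2.
L = D − A with rows/columns ordered (x0, x1, x2, x3, x4, x5):
  [ 3,  0, -1, -1,  0, -1]
  [ 0,  3, -1, -1, -1,  0]
  [-1, -1,  3,  0, -1,  0]
  [-1, -1,  0,  2,  0,  0]
  [ 0, -1, -1,  0,  3, -1]
  [-1,  0,  0,  0, -1,  2]
Characteristic polynomial: det(λI − L) = λ(λ² − 6λ + 7)(λ − 2)(λ − 3)(λ − 5).
Roots: λ = 0; (λ² − 6λ + 7) = 0 ⇒ λ = 3 ± √2 ≈ 1.5858, 4.4142; (λ − 2) = 0 ⇒ λ = 2; (λ − 3) = 0 ⇒ λ = 3; (λ − 5) = 0 ⇒ λ = 5.
(Check: the roots sum (with multiplicity) to 16, matching trace L = Σdeg = 2·8 = 16.)
Laplacian eigenvalues (increasing order): [0.0, 1.5858, 2.0, 3.0, 4.4142, 5.0]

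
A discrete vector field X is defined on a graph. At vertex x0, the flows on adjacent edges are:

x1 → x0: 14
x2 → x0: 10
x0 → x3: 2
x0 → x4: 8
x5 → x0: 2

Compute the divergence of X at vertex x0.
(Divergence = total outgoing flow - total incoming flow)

Divergence = sum of outgoing flows = (-14) + (-10) + 2 + 8 + (-2) = -16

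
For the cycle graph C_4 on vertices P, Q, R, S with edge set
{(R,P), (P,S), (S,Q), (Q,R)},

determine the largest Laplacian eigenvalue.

The cycle graph C_n has Laplacian eigenvalues λ_k = 2 − 2cos(2πk/n), k = 0, 1, …, n−1. Here n = 4:
k=0: 2 − 2cos(0) = 0.0; k=1: 2 − 2cos(π/2) = 2.0; k=2: 2 − 2cos(π) = 4.0; k=3: 2 − 2cos(3π/2) = 2.0.
Laplacian eigenvalues: [0.0, 2.0, 2.0, 4.0]. Largest eigenvalue (spectral radius) = 4.0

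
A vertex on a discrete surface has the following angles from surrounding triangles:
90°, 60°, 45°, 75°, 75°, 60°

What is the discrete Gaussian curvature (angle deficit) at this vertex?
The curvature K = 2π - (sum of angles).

Sum of angles = 405°. K = 360° - 405° = -45°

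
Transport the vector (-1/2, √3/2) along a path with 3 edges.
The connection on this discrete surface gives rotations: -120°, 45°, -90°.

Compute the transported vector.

Total rotation: (-120°) + 45° + (-90°) = -165°. Final vector: (0.7071, -0.7071)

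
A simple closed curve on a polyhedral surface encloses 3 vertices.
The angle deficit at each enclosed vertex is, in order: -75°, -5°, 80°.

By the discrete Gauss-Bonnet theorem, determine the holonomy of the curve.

Holonomy = total enclosed curvature = (-75°) + (-5°) + 80° = 0°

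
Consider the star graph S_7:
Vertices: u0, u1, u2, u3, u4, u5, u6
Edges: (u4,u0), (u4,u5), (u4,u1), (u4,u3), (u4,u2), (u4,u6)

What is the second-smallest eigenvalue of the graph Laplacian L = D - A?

The star S_7 is the complete bipartite graph K_{1,6} (one hub of degree 6, 6 leaves of degree 1). The Laplacian spectrum of K_{p,q} is 0, p (multiplicity q−1), q (multiplicity p−1), p+q. With p = 1, q = 6: 0 once, 1 with multiplicity 5, and 7 once. (Check: trace L = sum of degrees = 12 = 5·1 + 7.)
Laplacian eigenvalues: [0.0, 1.0, 1.0, 1.0, 1.0, 1.0, 7.0]. Algebraic connectivity (smallest non-zero eigenvalue) = 1.0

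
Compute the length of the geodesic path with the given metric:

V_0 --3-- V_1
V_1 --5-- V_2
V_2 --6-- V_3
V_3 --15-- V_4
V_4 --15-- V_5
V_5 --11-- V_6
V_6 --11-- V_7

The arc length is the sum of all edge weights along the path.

Arc length = 3 + 5 + 6 + 15 + 15 + 11 + 11 = 66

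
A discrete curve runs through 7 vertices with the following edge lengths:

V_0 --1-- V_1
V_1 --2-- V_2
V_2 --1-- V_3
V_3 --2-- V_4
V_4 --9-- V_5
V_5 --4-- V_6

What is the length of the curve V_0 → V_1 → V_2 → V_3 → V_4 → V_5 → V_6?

Arc length = 1 + 2 + 1 + 2 + 9 + 4 = 19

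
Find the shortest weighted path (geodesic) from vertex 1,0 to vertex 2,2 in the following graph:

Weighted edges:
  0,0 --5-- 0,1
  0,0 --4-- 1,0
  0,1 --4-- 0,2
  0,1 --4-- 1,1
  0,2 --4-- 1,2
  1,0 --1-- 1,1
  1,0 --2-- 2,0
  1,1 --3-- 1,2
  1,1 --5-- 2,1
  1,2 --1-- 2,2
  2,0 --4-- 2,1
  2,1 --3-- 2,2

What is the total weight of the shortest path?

Shortest path: 1,0 → 1,1 → 1,2 → 2,2, total weight = 5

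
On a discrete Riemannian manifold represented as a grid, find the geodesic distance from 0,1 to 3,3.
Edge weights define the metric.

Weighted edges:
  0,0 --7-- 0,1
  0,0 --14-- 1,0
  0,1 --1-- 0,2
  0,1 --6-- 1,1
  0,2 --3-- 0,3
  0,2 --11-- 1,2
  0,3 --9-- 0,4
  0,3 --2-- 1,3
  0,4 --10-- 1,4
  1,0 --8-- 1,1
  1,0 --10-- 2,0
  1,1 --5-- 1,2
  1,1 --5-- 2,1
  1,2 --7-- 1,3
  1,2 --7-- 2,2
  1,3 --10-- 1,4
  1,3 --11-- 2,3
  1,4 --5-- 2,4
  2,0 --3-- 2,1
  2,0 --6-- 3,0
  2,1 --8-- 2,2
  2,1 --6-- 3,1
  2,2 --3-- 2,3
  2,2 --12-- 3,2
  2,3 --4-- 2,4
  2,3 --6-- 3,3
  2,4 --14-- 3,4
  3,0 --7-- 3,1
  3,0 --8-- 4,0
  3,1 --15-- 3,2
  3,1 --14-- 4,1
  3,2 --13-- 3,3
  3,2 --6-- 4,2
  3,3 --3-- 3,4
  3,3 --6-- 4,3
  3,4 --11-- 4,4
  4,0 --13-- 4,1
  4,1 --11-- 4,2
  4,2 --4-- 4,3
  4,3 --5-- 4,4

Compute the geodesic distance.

Shortest path: 0,1 → 0,2 → 0,3 → 1,3 → 2,3 → 3,3, total weight = 23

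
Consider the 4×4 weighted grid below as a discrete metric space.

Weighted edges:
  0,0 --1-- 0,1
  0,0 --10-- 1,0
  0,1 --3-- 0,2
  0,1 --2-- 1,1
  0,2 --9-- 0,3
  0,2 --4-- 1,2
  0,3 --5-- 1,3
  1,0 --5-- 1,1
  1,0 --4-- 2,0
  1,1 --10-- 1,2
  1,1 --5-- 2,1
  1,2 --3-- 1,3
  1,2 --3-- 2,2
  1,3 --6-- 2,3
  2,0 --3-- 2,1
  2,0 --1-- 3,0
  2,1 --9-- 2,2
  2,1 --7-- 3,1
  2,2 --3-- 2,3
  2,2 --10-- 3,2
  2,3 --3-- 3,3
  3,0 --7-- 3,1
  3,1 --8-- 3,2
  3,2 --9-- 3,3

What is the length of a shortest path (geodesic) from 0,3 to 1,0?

Shortest path: 0,3 → 0,2 → 0,1 → 1,1 → 1,0, total weight = 19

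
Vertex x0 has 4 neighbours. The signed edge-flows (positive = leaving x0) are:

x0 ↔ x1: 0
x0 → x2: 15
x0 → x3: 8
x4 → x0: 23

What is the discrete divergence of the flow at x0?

Divergence = sum of outgoing flows = 0 + 15 + 8 + (-23) = 0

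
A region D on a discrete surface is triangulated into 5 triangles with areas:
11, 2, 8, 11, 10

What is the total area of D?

11 + 2 + 8 + 11 + 10 = 42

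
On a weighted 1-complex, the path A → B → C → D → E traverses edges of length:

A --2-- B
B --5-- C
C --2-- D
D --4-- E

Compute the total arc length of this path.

Arc length = 2 + 5 + 2 + 4 = 13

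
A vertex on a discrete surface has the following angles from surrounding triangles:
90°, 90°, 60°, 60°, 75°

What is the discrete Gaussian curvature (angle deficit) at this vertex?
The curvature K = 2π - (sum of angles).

Sum of angles = 375°. K = 360° - 375° = -15°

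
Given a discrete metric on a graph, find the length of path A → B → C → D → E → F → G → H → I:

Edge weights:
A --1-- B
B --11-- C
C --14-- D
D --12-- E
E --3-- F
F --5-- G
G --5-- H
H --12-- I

Arc length = 1 + 11 + 14 + 12 + 3 + 5 + 5 + 12 = 63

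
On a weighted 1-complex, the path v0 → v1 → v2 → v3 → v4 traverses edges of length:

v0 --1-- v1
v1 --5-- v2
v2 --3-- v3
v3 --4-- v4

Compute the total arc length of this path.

Arc length = 1 + 5 + 3 + 4 = 13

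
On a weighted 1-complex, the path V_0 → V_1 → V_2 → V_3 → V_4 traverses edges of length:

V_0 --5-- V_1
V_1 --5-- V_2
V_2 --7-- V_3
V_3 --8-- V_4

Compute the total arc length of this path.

Arc length = 5 + 5 + 7 + 8 = 25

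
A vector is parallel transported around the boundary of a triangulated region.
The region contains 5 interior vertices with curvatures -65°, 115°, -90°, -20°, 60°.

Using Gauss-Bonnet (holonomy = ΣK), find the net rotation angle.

Holonomy = total enclosed curvature = (-65°) + 115° + (-90°) + (-20°) + 60° = 0°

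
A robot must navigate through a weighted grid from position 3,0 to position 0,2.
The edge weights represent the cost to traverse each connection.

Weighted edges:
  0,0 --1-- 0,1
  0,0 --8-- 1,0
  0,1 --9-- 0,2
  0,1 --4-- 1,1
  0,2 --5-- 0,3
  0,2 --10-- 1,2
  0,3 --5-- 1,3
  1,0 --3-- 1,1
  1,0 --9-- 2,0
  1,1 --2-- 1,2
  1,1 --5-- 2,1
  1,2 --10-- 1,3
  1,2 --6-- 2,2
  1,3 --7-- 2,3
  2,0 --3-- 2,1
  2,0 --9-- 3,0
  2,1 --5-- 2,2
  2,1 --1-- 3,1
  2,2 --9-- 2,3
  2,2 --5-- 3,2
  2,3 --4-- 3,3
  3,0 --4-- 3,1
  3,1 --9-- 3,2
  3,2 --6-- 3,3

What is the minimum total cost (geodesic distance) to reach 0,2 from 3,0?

Shortest path: 3,0 → 3,1 → 2,1 → 1,1 → 1,2 → 0,2, total weight = 22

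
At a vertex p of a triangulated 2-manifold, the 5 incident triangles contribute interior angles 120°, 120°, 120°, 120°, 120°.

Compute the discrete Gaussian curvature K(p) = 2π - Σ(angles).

Sum of angles = 600°. K = 360° - 600° = -240° = -4π/3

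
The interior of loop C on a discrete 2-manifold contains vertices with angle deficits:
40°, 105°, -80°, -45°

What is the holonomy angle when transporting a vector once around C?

Holonomy = total enclosed curvature = 40° + 105° + (-80°) + (-45°) = 20°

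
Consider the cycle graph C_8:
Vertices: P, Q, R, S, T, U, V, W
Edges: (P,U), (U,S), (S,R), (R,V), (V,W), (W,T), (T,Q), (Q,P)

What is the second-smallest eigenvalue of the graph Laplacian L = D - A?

The cycle graph C_n has Laplacian eigenvalues λ_k = 2 − 2cos(2πk/n), k = 0, 1, …, n−1. Here n = 8:
k=0: 2 − 2cos(0) = 0.0; k=1: 2 − 2cos(π/4) = 0.5858; k=2: 2 − 2cos(π/2) = 2.0; k=3: 2 − 2cos(3π/4) = 3.4142; k=4: 2 − 2cos(π) = 4.0; k=5: 2 − 2cos(5π/4) = 3.4142; k=6: 2 − 2cos(3π/2) = 2.0; k=7: 2 − 2cos(7π/4) = 0.5858.
Laplacian eigenvalues: [0.0, 0.5858, 0.5858, 2.0, 2.0, 3.4142, 3.4142, 4.0]. Algebraic connectivity (smallest non-zero eigenvalue) = 0.5858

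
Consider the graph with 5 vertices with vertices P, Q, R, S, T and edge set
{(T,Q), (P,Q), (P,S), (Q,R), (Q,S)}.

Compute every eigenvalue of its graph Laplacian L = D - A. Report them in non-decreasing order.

Degrees: deg(P) = 2, deg(Q) = 4, deg(R) = 1, deg(S) = 2, deg(T) = 1.
L = D − A with rows/columns ordered (P, Q, R, S, T):
  [ 2, -1,  0, -1,  0]
  [-1,  4, -1, -1, -1]
  [ 0, -1,  1,  0,  0]
  [-1, -1,  0,  2,  0]
  [ 0, -1,  0,  0,  1]
Characteristic polynomial: det(λI − L) = λ(λ − 1)²(λ − 3)(λ − 5).
Roots: λ = 0; (λ − 1) = 0 ⇒ λ = 1 (multiplicity 2); (λ − 3) = 0 ⇒ λ = 3; (λ − 5) = 0 ⇒ λ = 5.
(Check: the roots sum (with multiplicity) to 10, matching trace L = Σdeg = 2·5 = 10.)
Laplacian eigenvalues (increasing order): [0.0, 1.0, 1.0, 3.0, 5.0]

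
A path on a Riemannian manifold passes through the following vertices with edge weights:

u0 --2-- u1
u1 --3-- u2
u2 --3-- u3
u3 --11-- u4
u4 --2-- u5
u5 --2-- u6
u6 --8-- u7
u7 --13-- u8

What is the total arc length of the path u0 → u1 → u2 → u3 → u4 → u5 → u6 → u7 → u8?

Arc length = 2 + 3 + 3 + 11 + 2 + 2 + 8 + 13 = 44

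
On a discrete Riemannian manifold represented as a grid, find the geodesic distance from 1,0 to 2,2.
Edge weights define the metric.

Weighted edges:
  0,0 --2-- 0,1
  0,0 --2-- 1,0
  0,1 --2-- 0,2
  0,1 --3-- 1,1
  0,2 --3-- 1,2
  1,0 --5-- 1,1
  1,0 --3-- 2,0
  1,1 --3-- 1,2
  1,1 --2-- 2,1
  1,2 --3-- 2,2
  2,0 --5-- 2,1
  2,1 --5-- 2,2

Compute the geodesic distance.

Shortest path: 1,0 → 1,1 → 1,2 → 2,2, total weight = 11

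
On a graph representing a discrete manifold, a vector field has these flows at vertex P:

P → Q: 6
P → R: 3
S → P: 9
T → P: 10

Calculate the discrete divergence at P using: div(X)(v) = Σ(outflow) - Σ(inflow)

Divergence = sum of outgoing flows = 6 + 3 + (-9) + (-10) = -10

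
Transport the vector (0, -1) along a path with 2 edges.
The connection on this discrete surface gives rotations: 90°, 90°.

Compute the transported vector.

Total rotation: 90° + 90° = 180°. Final vector: (0, 1)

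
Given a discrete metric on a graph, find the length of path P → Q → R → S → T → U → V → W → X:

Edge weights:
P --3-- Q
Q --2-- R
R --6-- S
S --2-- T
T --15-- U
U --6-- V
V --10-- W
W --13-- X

Arc length = 3 + 2 + 6 + 2 + 15 + 6 + 10 + 13 = 57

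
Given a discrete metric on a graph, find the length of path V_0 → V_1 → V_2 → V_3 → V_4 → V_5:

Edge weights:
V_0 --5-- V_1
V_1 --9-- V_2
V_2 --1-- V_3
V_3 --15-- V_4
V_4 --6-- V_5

Arc length = 5 + 9 + 1 + 15 + 6 = 36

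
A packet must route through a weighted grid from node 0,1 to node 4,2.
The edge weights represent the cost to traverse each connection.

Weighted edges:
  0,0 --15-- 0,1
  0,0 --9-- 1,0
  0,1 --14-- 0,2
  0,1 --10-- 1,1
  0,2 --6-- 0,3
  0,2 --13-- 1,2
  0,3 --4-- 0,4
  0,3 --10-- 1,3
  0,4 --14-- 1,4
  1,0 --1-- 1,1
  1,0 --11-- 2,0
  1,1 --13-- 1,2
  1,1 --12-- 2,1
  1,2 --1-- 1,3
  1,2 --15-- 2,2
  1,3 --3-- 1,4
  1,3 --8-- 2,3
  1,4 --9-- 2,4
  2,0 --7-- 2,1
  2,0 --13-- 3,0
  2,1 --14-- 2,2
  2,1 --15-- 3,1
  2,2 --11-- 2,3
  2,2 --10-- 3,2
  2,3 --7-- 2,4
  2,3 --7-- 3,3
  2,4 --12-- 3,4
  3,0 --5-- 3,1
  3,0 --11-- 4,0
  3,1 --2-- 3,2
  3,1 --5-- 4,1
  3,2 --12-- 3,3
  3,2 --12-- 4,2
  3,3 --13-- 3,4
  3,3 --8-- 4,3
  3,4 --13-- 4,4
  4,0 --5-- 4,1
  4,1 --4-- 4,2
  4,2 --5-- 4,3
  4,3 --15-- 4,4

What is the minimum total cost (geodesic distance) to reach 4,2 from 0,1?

Shortest path: 0,1 → 1,1 → 2,1 → 3,1 → 4,1 → 4,2, total weight = 46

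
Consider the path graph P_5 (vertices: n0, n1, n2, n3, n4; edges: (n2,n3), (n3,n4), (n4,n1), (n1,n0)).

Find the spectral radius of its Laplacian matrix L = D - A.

The path graph P_n has Laplacian eigenvalues λ_k = 2 − 2cos(kπ/n), k = 0, 1, …, n−1. Here n = 5:
k=0: 2 − 2cos(0) = 0.0; k=1: 2 − 2cos(π/5) = 0.382; k=2: 2 − 2cos(2π/5) = 1.382; k=3: 2 − 2cos(3π/5) = 2.618; k=4: 2 − 2cos(4π/5) = 3.618.
Laplacian eigenvalues: [0.0, 0.382, 1.382, 2.618, 3.618]. Largest eigenvalue (spectral radius) = 3.618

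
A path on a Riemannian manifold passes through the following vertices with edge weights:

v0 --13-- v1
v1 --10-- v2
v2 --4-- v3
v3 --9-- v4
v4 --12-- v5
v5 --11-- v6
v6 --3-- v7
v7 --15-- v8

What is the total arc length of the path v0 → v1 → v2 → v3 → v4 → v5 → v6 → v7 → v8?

Arc length = 13 + 10 + 4 + 9 + 12 + 11 + 3 + 15 = 77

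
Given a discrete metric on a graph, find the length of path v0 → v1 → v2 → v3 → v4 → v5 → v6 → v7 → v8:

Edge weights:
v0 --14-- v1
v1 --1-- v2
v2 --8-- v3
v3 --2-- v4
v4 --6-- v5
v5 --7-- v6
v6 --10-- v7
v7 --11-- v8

Arc length = 14 + 1 + 8 + 2 + 6 + 7 + 10 + 11 = 59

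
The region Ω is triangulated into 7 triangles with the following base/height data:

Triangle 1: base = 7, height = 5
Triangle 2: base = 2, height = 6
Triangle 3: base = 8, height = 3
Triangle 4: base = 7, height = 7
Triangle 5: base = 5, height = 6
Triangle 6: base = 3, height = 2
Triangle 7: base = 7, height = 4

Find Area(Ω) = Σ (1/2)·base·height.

(1/2)×7×5 + (1/2)×2×6 + (1/2)×8×3 + (1/2)×7×7 + (1/2)×5×6 + (1/2)×3×2 + (1/2)×7×4 = 92.0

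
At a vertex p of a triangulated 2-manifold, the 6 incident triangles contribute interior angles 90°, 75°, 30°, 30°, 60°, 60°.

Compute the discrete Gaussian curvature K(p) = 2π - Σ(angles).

Sum of angles = 345°. K = 360° - 345° = 15° = π/12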